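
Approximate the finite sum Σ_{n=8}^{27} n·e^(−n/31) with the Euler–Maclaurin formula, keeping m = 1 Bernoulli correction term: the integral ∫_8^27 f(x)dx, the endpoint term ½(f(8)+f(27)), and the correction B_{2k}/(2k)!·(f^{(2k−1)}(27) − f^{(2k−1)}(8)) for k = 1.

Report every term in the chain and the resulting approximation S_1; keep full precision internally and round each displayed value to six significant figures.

S_1 ≈ 190.158

∫_8^27 x·e^(−x/31) dx evaluates to 181.461.
Boundary: ½(f(8) + f(27)) = ½(6.18036 + 11.3008) = 8.74056.
Running total after boundary: 190.202.
k=1: B_{2}/(2)! × [f^{(1)}(27) − f^{(1)}(8)] = 1/12 × (0.0540060 − 0.573179) = -0.0432644.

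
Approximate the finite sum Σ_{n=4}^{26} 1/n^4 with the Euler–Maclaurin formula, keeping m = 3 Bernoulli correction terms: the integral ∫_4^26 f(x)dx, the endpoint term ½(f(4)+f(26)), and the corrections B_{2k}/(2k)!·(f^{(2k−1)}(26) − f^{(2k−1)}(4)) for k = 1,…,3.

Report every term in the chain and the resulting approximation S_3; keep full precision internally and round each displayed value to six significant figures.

S_3 ≈ 0.00745976

The integral term ∫_4^26 1/x^4 dx = 0.00518937.
Endpoint term: (f(4) + f(26))/2 = (0.00390625 + 2.18830e-06)/2 = 0.00195422.
Integral + boundary = 0.00714359.
Correction k=1: B_{2}/2! · (f^{(1)}(26) − f^{(1)}(4)) = 1/12 · (-3.36661e-07 − (-0.00390625)) = 0.000325493.
Running total after k=1: 0.00746908.
Correction k=2: B_{4}/4! · (f^{(3)}(26) − f^{(3)}(4)) = −1/720 · (-1.49406e-08 − (-0.00732422)) = -1.01725e-05.
Running total after k=2: 0.00745891.
Correction k=3: B_{6}/6! · (f^{(5)}(26) − f^{(5)}(4)) = 1/30240 · (-1.23768e-09 − (-0.0256348)) = 8.47710e-07.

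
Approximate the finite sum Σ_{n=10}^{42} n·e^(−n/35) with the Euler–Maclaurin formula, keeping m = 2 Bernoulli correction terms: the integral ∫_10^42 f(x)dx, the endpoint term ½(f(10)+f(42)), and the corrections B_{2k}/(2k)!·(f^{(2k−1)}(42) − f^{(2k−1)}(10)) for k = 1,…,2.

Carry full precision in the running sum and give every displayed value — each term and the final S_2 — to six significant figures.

The integral term ∫_10^42 x·e^(−x/35) dx = 371.858.
Boundary: ½(f(10) + f(42)) = ½(7.51477 + 12.6502) = 10.0825.
Integral + boundary = 381.941.
k=1: B_{2}/(2)! × [f^{(1)}(42) − f^{(1)}(10)] = 1/12 × (-0.0602388 − 0.536769) = -0.0497507.
Partial sum through k=1: 381.891.
k=2: B_{4}/(4)! × [f^{(3)}(42) − f^{(3)}(10)] = −1/720 × (0.000442571 − 0.00166508) = 1.69793e-06.

S_2 ≈ 381.891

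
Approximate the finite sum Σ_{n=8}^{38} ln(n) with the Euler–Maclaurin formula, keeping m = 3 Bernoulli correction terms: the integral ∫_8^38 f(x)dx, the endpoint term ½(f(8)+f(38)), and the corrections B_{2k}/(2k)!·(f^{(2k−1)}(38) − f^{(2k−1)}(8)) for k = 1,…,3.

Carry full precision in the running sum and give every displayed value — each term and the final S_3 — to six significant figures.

S_3 ≈ 94.4430

∫_8^38 ln(x) dx evaluates to 91.5927.
½[f(8) + f(38)] = ½[2.07944 + 3.63759] = 2.85851.
Running total after boundary: 94.4513.
Correction k=1: B_{2}/2! · (f^{(1)}(38) − f^{(1)}(8)) = 1/12 · (0.0263158 − 0.125000) = -0.00822368.
Running total after k=1: 94.4430.
Correction k=2: B_{4}/4! · (f^{(3)}(38) − f^{(3)}(8)) = −1/720 · (3.64485e-05 − 0.00390625) = 5.37472e-06.
Running total after k=2: 94.4430.
Correction k=3: B_{6}/6! · (f^{(5)}(38) − f^{(5)}(8)) = 1/30240 · (3.02896e-07 − 0.000732422) = -2.42103e-08.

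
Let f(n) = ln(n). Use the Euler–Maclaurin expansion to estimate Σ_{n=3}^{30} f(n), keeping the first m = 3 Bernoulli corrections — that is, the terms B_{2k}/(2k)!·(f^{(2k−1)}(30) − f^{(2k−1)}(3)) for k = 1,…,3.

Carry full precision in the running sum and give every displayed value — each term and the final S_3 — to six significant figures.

The integral term ∫_3^30 ln(x) dx = 71.7401.
Boundary: ½(f(3) + f(30)) = ½(1.09861 + 3.40120) = 2.24990.
So far: 73.9900.
k=1: B_{2}/(2)! × [f^{(1)}(30) − f^{(1)}(3)] = 1/12 × (0.0333333 − 0.333333) = -0.0250000.
Running total after k=1: 73.9650.
k=2: B_{4}/(4)! × [f^{(3)}(30) − f^{(3)}(3)] = −1/720 × (7.40741e-05 − 0.0740741) = 0.000102778.
Running total after k=2: 73.9651.
k=3: B_{6}/(6)! × [f^{(5)}(30) − f^{(5)}(3)] = 1/30240 × (9.87654e-07 − 0.0987654) = -3.26602e-06.

S_3 ≈ 73.9651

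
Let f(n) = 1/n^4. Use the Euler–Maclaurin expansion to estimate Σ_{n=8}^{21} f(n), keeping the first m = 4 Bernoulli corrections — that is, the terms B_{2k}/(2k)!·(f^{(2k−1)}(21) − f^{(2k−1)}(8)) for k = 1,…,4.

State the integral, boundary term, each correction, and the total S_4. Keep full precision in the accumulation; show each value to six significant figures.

S_4 ≈ 0.000749703

∫_8^21 1/x^4 dx evaluates to 0.000615048.
Boundary: ½(f(8) + f(21)) = ½(0.000244141 + 5.14189e-06) = 0.000124641.
So far: 0.000739690.
k=1: B_{2}/(2)! × [f^{(1)}(21) − f^{(1)}(8)] = 1/12 × (-9.79408e-07 − (-0.000122070)) = 1.00909e-05.
Running total after k=1: 0.000749781.
k=2: B_{4}/(4)! × [f^{(3)}(21) − f^{(3)}(8)] = −1/720 × (-6.66264e-08 − (-5.72205e-05)) = -7.93803e-08.
Running total after k=2: 0.000749701.
k=3: B_{6}/(6)! × [f^{(5)}(21) − f^{(5)}(8)] = 1/30240 × (-8.46049e-09 − (-5.00679e-05)) = 1.65540e-09.
Running total after k=3: 0.000749703.
k=4: B_{8}/(8)! × [f^{(7)}(21) − f^{(7)}(8)] = −1/1209600 × (-1.72663e-09 − (-7.04080e-05)) = -5.82062e-11.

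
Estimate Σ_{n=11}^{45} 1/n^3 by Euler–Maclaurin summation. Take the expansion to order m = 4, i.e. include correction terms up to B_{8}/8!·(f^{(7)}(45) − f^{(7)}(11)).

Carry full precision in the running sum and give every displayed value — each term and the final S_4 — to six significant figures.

Integral: ∫_11^45 1/x^3 dx = 0.00388532.
½[f(11) + f(45)] = ½[0.000751315 + 1.09739e-05] = 0.000381144.
Integral + boundary = 0.00426646.
Order-1 term: 1/12 · (-7.31596e-07 − (-0.000204904)) = 1.70144e-05.
After k=1: 0.00428348.
Order-2 term: −1/720 · (-7.22564e-09 − (-3.38684e-05)) = -4.70295e-08.
After k=2: 0.00428343.
Order-3 term: 1/30240 · (-1.49865e-10 − (-1.17560e-05)) = 3.88751e-10.
After k=3: 0.00428343.
Order-4 term: −1/1209600 · (-5.32854e-12 − (-6.99530e-06)) = -5.78314e-12.

S_4 ≈ 0.00428343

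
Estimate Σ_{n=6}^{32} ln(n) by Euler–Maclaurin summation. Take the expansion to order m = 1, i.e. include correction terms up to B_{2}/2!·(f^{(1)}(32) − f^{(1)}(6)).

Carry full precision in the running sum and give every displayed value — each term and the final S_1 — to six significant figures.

Integral: ∫_6^32 ln(x) dx = 74.1530.
½[f(6) + f(32)] = ½[1.79176 + 3.46574] = 2.62875.
Running total after boundary: 76.7817.
Order-1 term: 1/12 · (0.0312500 − 0.166667) = -0.0112847.

S_1 ≈ 76.7705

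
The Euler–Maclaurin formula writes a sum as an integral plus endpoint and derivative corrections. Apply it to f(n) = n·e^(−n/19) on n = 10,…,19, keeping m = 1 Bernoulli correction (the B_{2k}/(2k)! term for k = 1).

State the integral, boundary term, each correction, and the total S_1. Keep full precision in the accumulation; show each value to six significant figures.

∫_10^19 x·e^(−x/19) dx evaluates to 59.9095.
Endpoint term: (f(10) + f(19))/2 = (5.90778 + 6.98971)/2 = 6.44874.
Integral + boundary = 66.3582.
Correction k=1: B_{2}/2! · (f^{(1)}(19) − f^{(1)}(10)) = 1/12 · (0.00000 − 0.279842) = -0.0233202.

S_1 ≈ 66.3349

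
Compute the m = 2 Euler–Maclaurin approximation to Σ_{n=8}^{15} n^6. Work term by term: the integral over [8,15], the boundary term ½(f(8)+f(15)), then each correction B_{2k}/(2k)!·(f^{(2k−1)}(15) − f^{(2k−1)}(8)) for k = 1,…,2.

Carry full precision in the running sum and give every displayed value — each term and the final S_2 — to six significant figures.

Integral: ∫_8^15 x^6 dx = 2.41089e+07.
½[f(8) + f(15)] = ½[262144 + 1.13906e+07] = 5.82638e+06.
Running total after boundary: 2.99353e+07.
Correction k=1: B_{2}/2! · (f^{(1)}(15) − f^{(1)}(8)) = 1/12 · (4.55625e+06 − 196608) = 363304.
After k=1: 3.02986e+07.
Correction k=2: B_{4}/4! · (f^{(3)}(15) − f^{(3)}(8)) = −1/720 · (405000 − 61440.0) = -477.167.

S_2 ≈ 3.02981e+07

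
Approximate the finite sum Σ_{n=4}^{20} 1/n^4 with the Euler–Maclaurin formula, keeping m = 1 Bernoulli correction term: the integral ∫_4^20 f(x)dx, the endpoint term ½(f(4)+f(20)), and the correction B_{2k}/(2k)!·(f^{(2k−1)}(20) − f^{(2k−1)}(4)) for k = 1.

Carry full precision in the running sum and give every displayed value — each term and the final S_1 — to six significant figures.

The integral term ∫_4^20 1/x^4 dx = 0.00516667.
Endpoint term: (f(4) + f(20))/2 = (0.00390625 + 6.25000e-06)/2 = 0.00195625.
Running total after boundary: 0.00712292.
Correction k=1: B_{2}/2! · (f^{(1)}(20) − f^{(1)}(4)) = 1/12 · (-1.25000e-06 − (-0.00390625)) = 0.000325417.

S_1 ≈ 0.00744833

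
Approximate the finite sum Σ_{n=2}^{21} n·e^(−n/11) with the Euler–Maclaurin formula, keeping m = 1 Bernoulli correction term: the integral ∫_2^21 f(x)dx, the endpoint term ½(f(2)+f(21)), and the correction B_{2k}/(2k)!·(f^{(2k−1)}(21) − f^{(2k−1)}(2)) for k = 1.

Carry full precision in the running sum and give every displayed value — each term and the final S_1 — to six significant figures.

S_1 ≈ 69.3769

∫_2^21 x·e^(−x/11) dx evaluates to 67.0550.
Boundary: ½(f(2) + f(21)) = ½(1.66751 + 3.11252) = 2.39001.
Integral + boundary = 69.4450.
Correction k=1: B_{2}/2! · (f^{(1)}(21) − f^{(1)}(2)) = 1/12 · (-0.134741 − 0.682161) = -0.0680752.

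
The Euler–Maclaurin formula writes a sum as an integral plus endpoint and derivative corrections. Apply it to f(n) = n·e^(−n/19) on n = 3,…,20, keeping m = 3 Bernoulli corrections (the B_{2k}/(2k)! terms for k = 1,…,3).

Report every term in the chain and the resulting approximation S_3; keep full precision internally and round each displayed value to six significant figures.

∫_3^20 x·e^(−x/19) dx evaluates to 98.3244.
Boundary: ½(f(3) + f(20)) = ½(2.56182 + 6.98036) = 4.77109.
Integral + boundary = 103.095.
Correction k=1: B_{2}/2! · (f^{(1)}(20) − f^{(1)}(3)) = 1/12 · (-0.0183694 − 0.719107) = -0.0614564.
Partial sum through k=1: 103.034.
Correction k=2: B_{4}/4! · (f^{(3)}(20) − f^{(3)}(3)) = −1/720 · (0.00188273 − 0.00672295) = 6.72253e-06.
Partial sum through k=2: 103.034.
Correction k=3: B_{6}/6! · (f^{(5)}(20) − f^{(5)}(3)) = 1/30240 · (1.05716e-05 − 3.17283e-05) = -6.99626e-10.

S_3 ≈ 103.034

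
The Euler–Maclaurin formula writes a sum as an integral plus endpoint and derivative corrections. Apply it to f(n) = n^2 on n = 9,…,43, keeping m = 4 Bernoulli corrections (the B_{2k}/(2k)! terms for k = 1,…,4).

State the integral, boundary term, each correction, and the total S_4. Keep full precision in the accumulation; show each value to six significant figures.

S_4 ≈ 27230.0

The integral term ∫_9^43 x^2 dx = 26259.3.
Endpoint term: (f(9) + f(43))/2 = (81.0000 + 1849.00)/2 = 965.000.
Running total after boundary: 27224.3.
Order-1 term: 1/12 · (86.0000 − 18.0000) = 5.66667.
After k=1: 27230.0.
Order-2 term: −1/720 · (0.00000 − 0.00000) = 0.00000.
After k=2: 27230.0.
Order-3 term: 1/30240 · (0.00000 − 0.00000) = 0.00000.
After k=3: 27230.0.
Order-4 term: −1/1209600 · (0.00000 − 0.00000) = 0.00000.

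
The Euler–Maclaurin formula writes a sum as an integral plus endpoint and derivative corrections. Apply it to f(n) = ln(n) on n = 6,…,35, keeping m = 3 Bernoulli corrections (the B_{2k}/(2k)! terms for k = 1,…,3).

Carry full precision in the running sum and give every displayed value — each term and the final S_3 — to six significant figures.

∫_6^35 ln(x) dx evaluates to 84.6866.
Endpoint term: (f(6) + f(35))/2 = (1.79176 + 3.55535)/2 = 2.67355.
Integral + boundary = 87.3602.
k=1: B_{2}/(2)! × [f^{(1)}(35) − f^{(1)}(6)] = 1/12 × (0.0285714 − 0.166667) = -0.0115079.
Running total after k=1: 87.3487.
k=2: B_{4}/(4)! × [f^{(3)}(35) − f^{(3)}(6)] = −1/720 × (4.66472e-05 − 0.00925926) = 1.27953e-05.
Running total after k=2: 87.3487.
k=3: B_{6}/(6)! × [f^{(5)}(35) − f^{(5)}(6)] = 1/30240 × (4.56952e-07 − 0.00308642) = -1.02049e-07.

S_3 ≈ 87.3487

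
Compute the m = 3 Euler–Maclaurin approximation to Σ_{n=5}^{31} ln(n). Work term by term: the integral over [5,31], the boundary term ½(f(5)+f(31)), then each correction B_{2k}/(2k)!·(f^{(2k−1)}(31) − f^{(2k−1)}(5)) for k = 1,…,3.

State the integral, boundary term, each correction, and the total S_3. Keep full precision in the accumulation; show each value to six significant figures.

S_3 ≈ 74.9142

The integral term ∫_5^31 ln(x) dx = 72.4064.
Boundary: ½(f(5) + f(31)) = ½(1.60944 + 3.43399) = 2.52171.
Running total after boundary: 74.9281.
Correction k=1: B_{2}/2! · (f^{(1)}(31) − f^{(1)}(5)) = 1/12 · (0.0322581 − 0.200000) = -0.0139785.
Partial sum through k=1: 74.9141.
Correction k=2: B_{4}/4! · (f^{(3)}(31) − f^{(3)}(5)) = −1/720 · (6.71344e-05 − 0.0160000) = 2.21290e-05.
Partial sum through k=2: 74.9142.
Correction k=3: B_{6}/6! · (f^{(5)}(31) − f^{(5)}(5)) = 1/30240 · (8.38306e-07 − 0.00768000) = -2.53941e-07.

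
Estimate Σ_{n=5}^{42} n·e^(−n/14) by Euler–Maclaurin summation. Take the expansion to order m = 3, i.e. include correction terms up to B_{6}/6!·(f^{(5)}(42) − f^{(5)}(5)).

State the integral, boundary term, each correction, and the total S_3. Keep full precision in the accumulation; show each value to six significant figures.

Integral: ∫_5^42 x·e^(−x/14) dx = 147.080.
Endpoint term: (f(5) + f(42))/2 = (3.49836 + 2.09106)/2 = 2.79471.
So far: 149.875.
Order-1 term: 1/12 · (-0.0995741 − 0.449789) = -0.0457803.
Partial sum through k=1: 149.829.
Order-2 term: −1/720 · (0.00000 − 0.00943436) = 1.31033e-05.
Partial sum through k=2: 149.829.
Order-3 term: 1/30240 · (2.59200e-06 − 8.45606e-05) = -2.71060e-09.

S_3 ≈ 149.829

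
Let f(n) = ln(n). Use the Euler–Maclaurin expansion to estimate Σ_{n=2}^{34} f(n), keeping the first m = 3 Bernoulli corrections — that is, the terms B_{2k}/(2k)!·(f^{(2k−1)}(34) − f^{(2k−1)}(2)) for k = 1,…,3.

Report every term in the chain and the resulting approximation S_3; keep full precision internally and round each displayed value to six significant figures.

S_3 ≈ 88.5808

The integral term ∫_2^34 ln(x) dx = 86.5100.
Endpoint term: (f(2) + f(34))/2 = (0.693147 + 3.52636)/2 = 2.10975.
So far: 88.6197.
Order-1 term: 1/12 · (0.0294118 − 0.500000) = -0.0392157.
After k=1: 88.5805.
Order-2 term: −1/720 · (5.08854e-05 − 0.250000) = 0.000347152.
After k=2: 88.5808.
Order-3 term: 1/30240 · (5.28222e-07 − 0.750000) = -2.48016e-05.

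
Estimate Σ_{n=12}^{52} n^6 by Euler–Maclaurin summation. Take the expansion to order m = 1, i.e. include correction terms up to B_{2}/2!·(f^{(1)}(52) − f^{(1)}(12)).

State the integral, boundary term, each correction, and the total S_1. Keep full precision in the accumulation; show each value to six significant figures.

Integral: ∫_12^52 x^6 dx = 1.46862e+11.
½[f(12) + f(52)] = ½[2.98598e+06 + 1.97706e+10] = 9.88680e+09.
Running total after boundary: 1.56749e+11.
k=1: B_{2}/(2)! × [f^{(1)}(52) − f^{(1)}(12)] = 1/12 × (2.28122e+09 − 1.49299e+06) = 1.89978e+08.

S_1 ≈ 1.56939e+11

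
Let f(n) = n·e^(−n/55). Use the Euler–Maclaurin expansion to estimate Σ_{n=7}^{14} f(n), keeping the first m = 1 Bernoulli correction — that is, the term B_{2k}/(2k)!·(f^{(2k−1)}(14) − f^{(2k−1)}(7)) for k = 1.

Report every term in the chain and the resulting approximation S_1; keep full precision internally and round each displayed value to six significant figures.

The integral term ∫_7^14 x·e^(−x/55) dx = 60.3377.
Boundary: ½(f(7) + f(14)) = ½(6.16345 + 10.8538) = 8.50861.
So far: 68.8463.
Correction k=1: B_{2}/2! · (f^{(1)}(14) − f^{(1)}(7)) = 1/12 · (0.577928 − 0.768431) = -0.0158753.

S_1 ≈ 68.8304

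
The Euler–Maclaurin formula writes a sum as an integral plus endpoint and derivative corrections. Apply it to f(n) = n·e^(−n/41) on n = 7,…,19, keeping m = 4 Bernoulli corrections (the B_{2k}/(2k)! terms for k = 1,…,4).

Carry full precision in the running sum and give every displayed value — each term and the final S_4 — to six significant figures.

Integral: ∫_7^19 x·e^(−x/41) dx = 111.454.
Boundary: ½(f(7) + f(19)) = ½(5.90133 + 11.9535) = 8.92742.
So far: 120.381.
Correction k=1: B_{2}/2! · (f^{(1)}(19) − f^{(1)}(7)) = 1/12 · (0.337583 − 0.699113) = -0.0301275.
Partial sum through k=1: 120.351.
Correction k=2: B_{4}/4! · (f^{(3)}(19) − f^{(3)}(7)) = −1/720 · (0.000949343 − 0.00141892) = 6.52193e-07.
Partial sum through k=2: 120.351.
Correction k=3: B_{6}/6! · (f^{(5)}(19) − f^{(5)}(7)) = 1/30240 · (1.01003e-06 − 1.44078e-06) = -1.42443e-11.
Partial sum through k=3: 120.351.
Correction k=4: B_{8}/8! · (f^{(7)}(19) − f^{(7)}(7)) = −1/1209600 · (8.65744e-10 − 1.21206e-09) = 2.86304e-16.

S_4 ≈ 120.351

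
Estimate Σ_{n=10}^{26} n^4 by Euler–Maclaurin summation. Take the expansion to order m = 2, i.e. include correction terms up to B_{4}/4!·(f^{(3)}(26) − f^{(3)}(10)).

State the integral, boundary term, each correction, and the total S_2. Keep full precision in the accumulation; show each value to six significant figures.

S_2 ≈ 2.59529e+06

Integral: ∫_10^26 x^4 dx = 2.35628e+06.
Boundary: ½(f(10) + f(26)) = ½(10000.0 + 456976) = 233488.
Running total after boundary: 2.58976e+06.
k=1: B_{2}/(2)! × [f^{(1)}(26) − f^{(1)}(10)] = 1/12 × (70304.0 − 4000.00) = 5525.33.
After k=1: 2.59529e+06.
k=2: B_{4}/(4)! × [f^{(3)}(26) − f^{(3)}(10)] = −1/720 × (624.000 − 240.000) = -0.533333.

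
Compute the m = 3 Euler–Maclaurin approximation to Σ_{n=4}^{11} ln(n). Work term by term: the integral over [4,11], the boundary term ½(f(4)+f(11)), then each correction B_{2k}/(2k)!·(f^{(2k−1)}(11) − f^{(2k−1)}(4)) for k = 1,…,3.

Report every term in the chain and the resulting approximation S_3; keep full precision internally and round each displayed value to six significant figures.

S_3 ≈ 15.7105

Integral: ∫_4^11 ln(x) dx = 13.8317.
Endpoint term: (f(4) + f(11))/2 = (1.38629 + 2.39790)/2 = 1.89209.
Running total after boundary: 15.7238.
Order-1 term: 1/12 · (0.0909091 − 0.250000) = -0.0132576.
After k=1: 15.7105.
Order-2 term: −1/720 · (0.00150263 − 0.0312500) = 4.13158e-05.
After k=2: 15.7105.
Order-3 term: 1/30240 · (0.000149021 − 0.0234375) = -7.70122e-07.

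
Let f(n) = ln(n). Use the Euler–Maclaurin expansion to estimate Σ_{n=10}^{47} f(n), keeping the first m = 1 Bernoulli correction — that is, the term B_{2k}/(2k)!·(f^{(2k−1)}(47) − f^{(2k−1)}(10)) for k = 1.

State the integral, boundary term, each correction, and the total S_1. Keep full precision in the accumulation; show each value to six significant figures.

Integral: ∫_10^47 ln(x) dx = 120.931.
½[f(10) + f(47)] = ½[2.30259 + 3.85015] = 3.07637.
So far: 124.007.
Order-1 term: 1/12 · (0.0212766 − 0.100000) = -0.00656028.

S_1 ≈ 124.001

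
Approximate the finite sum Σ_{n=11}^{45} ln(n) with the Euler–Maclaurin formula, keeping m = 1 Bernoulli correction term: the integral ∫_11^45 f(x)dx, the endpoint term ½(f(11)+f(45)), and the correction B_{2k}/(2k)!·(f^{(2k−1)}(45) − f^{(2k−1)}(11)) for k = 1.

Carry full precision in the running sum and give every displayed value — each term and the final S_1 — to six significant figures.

S_1 ≈ 114.020

∫_11^45 ln(x) dx evaluates to 110.923.
Endpoint term: (f(11) + f(45))/2 = (2.39790 + 3.80666)/2 = 3.10228.
Integral + boundary = 114.025.
Order-1 term: 1/12 · (0.0222222 − 0.0909091) = -0.00572391.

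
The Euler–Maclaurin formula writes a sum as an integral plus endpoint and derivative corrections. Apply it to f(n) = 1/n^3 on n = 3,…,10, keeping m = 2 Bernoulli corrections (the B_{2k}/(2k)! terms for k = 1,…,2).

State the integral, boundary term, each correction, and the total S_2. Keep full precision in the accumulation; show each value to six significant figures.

Integral: ∫_3^10 1/x^3 dx = 0.0505556.
½[f(3) + f(10)] = ½[0.0370370 + 0.00100000] = 0.0190185.
So far: 0.0695741.
Order-1 term: 1/12 · (-0.000300000 − (-0.0370370)) = 0.00306142.
Partial sum through k=1: 0.0726355.
Order-2 term: −1/720 · (-6.00000e-05 − (-0.0823045)) = -0.000114229.

S_2 ≈ 0.0725213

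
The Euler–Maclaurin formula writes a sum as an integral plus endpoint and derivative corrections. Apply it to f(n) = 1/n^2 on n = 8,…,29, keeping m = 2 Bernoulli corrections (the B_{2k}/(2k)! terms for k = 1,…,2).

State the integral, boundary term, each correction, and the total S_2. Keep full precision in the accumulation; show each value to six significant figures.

S_2 ≈ 0.0992419

∫_8^29 1/x^2 dx evaluates to 0.0905172.
Boundary: ½(f(8) + f(29)) = ½(0.0156250 + 0.00118906) = 0.00840703.
Running total after boundary: 0.0989243.
Order-1 term: 1/12 · (-8.20042e-05 − (-0.00390625)) = 0.000318687.
After k=1: 0.0992430.
Order-2 term: −1/720 · (-1.17010e-06 − (-0.000732422)) = -1.01563e-06.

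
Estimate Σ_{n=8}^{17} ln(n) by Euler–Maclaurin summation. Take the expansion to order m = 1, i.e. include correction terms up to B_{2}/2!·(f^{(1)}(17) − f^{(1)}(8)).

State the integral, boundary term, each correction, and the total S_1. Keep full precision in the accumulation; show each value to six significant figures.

S_1 ≈ 24.9799

The integral term ∫_8^17 ln(x) dx = 22.5291.
Endpoint term: (f(8) + f(17))/2 = (2.07944 + 2.83321)/2 = 2.45633.
Running total after boundary: 24.9854.
k=1: B_{2}/(2)! × [f^{(1)}(17) − f^{(1)}(8)] = 1/12 × (0.0588235 − 0.125000) = -0.00551471.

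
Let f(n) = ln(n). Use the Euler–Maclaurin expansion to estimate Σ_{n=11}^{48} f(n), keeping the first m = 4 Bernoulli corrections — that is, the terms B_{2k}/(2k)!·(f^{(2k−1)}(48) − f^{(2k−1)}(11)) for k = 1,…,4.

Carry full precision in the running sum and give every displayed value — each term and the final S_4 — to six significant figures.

S_4 ≈ 125.570

The integral term ∫_11^48 ln(x) dx = 122.441.
Endpoint term: (f(11) + f(48))/2 = (2.39790 + 3.87120)/2 = 3.13455.
Integral + boundary = 125.575.
Order-1 term: 1/12 · (0.0208333 − 0.0909091) = -0.00583965.
Running total after k=1: 125.570.
Order-2 term: −1/720 · (1.80845e-05 − 0.00150263) = 2.06187e-06.
Running total after k=2: 125.570.
Order-3 term: 1/30240 · (9.41901e-08 − 0.000149021) = -4.92483e-09.
Running total after k=3: 125.570.
Order-4 term: −1/1209600 · (1.22643e-09 − 3.69474e-05) = 3.05441e-11.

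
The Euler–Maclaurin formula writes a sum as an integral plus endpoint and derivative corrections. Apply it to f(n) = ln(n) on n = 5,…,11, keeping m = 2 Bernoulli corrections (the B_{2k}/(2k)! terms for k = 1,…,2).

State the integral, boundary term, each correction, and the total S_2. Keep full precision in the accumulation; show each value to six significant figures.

The integral term ∫_5^11 ln(x) dx = 12.3297.
Endpoint term: (f(5) + f(11))/2 = (1.60944 + 2.39790)/2 = 2.00367.
So far: 14.3333.
Correction k=1: B_{2}/2! · (f^{(1)}(11) − f^{(1)}(5)) = 1/12 · (0.0909091 − 0.200000) = -0.00909091.
After k=1: 14.3242.
Correction k=2: B_{4}/4! · (f^{(3)}(11) − f^{(3)}(5)) = −1/720 · (0.00150263 − 0.0160000) = 2.01352e-05.

S_2 ≈ 14.3243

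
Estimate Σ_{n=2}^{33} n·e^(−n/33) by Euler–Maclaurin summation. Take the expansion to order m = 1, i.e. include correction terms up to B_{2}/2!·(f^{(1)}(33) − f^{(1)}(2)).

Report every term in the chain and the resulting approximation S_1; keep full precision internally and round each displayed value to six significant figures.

Integral: ∫_2^33 x·e^(−x/33) dx = 285.838.
Endpoint term: (f(2) + f(33))/2 = (1.88239 + 12.1400)/2 = 7.01120.
Running total after boundary: 292.849.
Order-1 term: 1/12 · (0.00000 − 0.884152) = -0.0736793.

S_1 ≈ 292.775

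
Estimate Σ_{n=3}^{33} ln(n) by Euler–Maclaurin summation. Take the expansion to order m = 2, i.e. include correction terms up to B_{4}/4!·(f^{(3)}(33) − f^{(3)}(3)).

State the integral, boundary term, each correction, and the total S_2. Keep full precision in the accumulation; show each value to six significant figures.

Integral: ∫_3^33 ln(x) dx = 82.0889.
½[f(3) + f(33)] = ½[1.09861 + 3.49651] = 2.29756.
Integral + boundary = 84.3865.
k=1: B_{2}/(2)! × [f^{(1)}(33) − f^{(1)}(3)] = 1/12 × (0.0303030 − 0.333333) = -0.0252525.
Partial sum through k=1: 84.3612.
k=2: B_{4}/(4)! × [f^{(3)}(33) − f^{(3)}(3)] = −1/720 × (5.56529e-05 − 0.0740741) = 0.000102803.

S_2 ≈ 84.3613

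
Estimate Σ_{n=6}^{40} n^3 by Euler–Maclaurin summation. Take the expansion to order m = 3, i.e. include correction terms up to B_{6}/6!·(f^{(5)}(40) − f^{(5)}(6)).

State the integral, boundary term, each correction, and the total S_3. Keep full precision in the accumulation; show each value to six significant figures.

S_3 ≈ 672175

The integral term ∫_6^40 x^3 dx = 639676.
Endpoint term: (f(6) + f(40))/2 = (216.000 + 64000.0)/2 = 32108.0.
Running total after boundary: 671784.
k=1: B_{2}/(2)! × [f^{(1)}(40) − f^{(1)}(6)] = 1/12 × (4800.00 − 108.000) = 391.000.
Running total after k=1: 672175.
k=2: B_{4}/(4)! × [f^{(3)}(40) − f^{(3)}(6)] = −1/720 × (6.00000 − 6.00000) = 0.00000.
Running total after k=2: 672175.
k=3: B_{6}/(6)! × [f^{(5)}(40) − f^{(5)}(6)] = 1/30240 × (0.00000 − 0.00000) = 0.00000.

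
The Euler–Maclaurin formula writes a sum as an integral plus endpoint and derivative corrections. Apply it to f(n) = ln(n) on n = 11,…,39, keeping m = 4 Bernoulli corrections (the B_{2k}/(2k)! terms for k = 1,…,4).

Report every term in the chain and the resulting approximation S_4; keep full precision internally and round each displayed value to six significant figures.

S_4 ≈ 91.5273

∫_11^39 ln(x) dx evaluates to 88.5021.
Boundary: ½(f(11) + f(39)) = ½(2.39790 + 3.66356) = 3.03073.
Integral + boundary = 91.5328.
Correction k=1: B_{2}/2! · (f^{(1)}(39) − f^{(1)}(11)) = 1/12 · (0.0256410 − 0.0909091) = -0.00543901.
Running total after k=1: 91.5273.
Correction k=2: B_{4}/4! · (f^{(3)}(39) − f^{(3)}(11)) = −1/720 · (3.37160e-05 − 0.00150263) = 2.04016e-06.
Running total after k=2: 91.5273.
Correction k=3: B_{6}/6! · (f^{(5)}(39) − f^{(5)}(11)) = 1/30240 · (2.66004e-07 − 0.000149021) = -4.91915e-09.
Running total after k=3: 91.5273.
Correction k=4: B_{8}/8! · (f^{(7)}(39) − f^{(7)}(11)) = −1/1209600 · (5.24663e-09 − 3.69474e-05) = 3.05408e-11.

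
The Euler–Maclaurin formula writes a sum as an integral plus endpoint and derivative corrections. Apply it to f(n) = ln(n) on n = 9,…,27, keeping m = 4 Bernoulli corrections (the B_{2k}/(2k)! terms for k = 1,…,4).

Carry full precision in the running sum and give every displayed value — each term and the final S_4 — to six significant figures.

The integral term ∫_9^27 ln(x) dx = 51.2126.
Endpoint term: (f(9) + f(27))/2 = (2.19722 + 3.29584)/2 = 2.74653.
So far: 53.9591.
Order-1 term: 1/12 · (0.0370370 − 0.111111) = -0.00617284.
Running total after k=1: 53.9529.
Order-2 term: −1/720 · (0.000101611 − 0.00274348) = 3.66927e-06.
Running total after k=2: 53.9529.
Order-3 term: 1/30240 · (1.67260e-06 − 0.000406442) = -1.33852e-08.
Running total after k=3: 53.9529.
Order-4 term: −1/1209600 · (6.88313e-08 − 0.000150534) = 1.24393e-10.

S_4 ≈ 53.9529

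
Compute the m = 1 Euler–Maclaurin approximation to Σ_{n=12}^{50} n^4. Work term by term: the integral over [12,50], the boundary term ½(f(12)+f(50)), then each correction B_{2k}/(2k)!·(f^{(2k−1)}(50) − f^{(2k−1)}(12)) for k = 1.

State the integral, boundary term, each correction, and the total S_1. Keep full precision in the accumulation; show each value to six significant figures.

∫_12^50 x^4 dx evaluates to 6.24502e+07.
Endpoint term: (f(12) + f(50))/2 = (20736.0 + 6.25000e+06)/2 = 3.13537e+06.
Integral + boundary = 6.55856e+07.
k=1: B_{2}/(2)! × [f^{(1)}(50) − f^{(1)}(12)] = 1/12 × (500000 − 6912.00) = 41090.7.

S_1 ≈ 6.56267e+07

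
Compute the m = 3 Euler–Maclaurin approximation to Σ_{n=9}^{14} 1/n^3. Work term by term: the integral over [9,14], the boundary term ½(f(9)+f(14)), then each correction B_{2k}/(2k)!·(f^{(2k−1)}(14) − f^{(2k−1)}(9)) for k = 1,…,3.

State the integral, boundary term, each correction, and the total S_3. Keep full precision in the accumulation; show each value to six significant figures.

The integral term ∫_9^14 1/x^3 dx = 0.00362182.
Endpoint term: (f(9) + f(14))/2 = (0.00137174 + 0.000364431)/2 = 0.000868087.
Running total after boundary: 0.00448991.
k=1: B_{2}/(2)! × [f^{(1)}(14) − f^{(1)}(9)] = 1/12 × (-7.80925e-05 − (-0.000457247)) = 3.15962e-05.
After k=1: 0.00452150.
k=2: B_{4}/(4)! × [f^{(3)}(14) − f^{(3)}(9)] = −1/720 × (-7.96862e-06 − (-0.000112901)) = -1.45739e-07.
After k=2: 0.00452136.
k=3: B_{6}/(6)! × [f^{(5)}(14) − f^{(5)}(9)] = 1/30240 × (-1.70756e-06 − (-5.85410e-05)) = 1.87941e-09.

S_3 ≈ 0.00452136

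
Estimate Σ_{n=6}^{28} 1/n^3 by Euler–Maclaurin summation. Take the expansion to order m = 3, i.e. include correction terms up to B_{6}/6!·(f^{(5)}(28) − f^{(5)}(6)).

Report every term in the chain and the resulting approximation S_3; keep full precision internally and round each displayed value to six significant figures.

S_3 ≈ 0.0157795

∫_6^28 1/x^3 dx evaluates to 0.0132511.
½[f(6) + f(28)] = ½[0.00462963 + 4.55539e-05] = 0.00233759.
So far: 0.0155887.
Correction k=1: B_{2}/2! · (f^{(1)}(28) − f^{(1)}(6)) = 1/12 · (-4.88078e-06 − (-0.00231481)) = 0.000192495.
Partial sum through k=1: 0.0157812.
Correction k=2: B_{4}/4! · (f^{(3)}(28) − f^{(3)}(6)) = −1/720 · (-1.24510e-07 − (-0.00128601)) = -1.78595e-06.
Partial sum through k=2: 0.0157794.
Correction k=3: B_{6}/6! · (f^{(5)}(28) − f^{(5)}(6)) = 1/30240 · (-6.67016e-09 − (-0.00150034)) = 4.96143e-08.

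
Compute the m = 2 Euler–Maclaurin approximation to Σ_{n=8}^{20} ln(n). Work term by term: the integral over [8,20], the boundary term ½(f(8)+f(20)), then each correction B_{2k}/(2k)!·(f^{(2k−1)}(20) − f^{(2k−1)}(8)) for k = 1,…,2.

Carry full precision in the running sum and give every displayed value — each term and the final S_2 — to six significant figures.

S_2 ≈ 33.8105

The integral term ∫_8^20 ln(x) dx = 31.2791.
½[f(8) + f(20)] = ½[2.07944 + 2.99573] = 2.53759.
Integral + boundary = 33.8167.
Order-1 term: 1/12 · (0.0500000 − 0.125000) = -0.00625000.
After k=1: 33.8105.
Order-2 term: −1/720 · (0.000250000 − 0.00390625) = 5.07812e-06.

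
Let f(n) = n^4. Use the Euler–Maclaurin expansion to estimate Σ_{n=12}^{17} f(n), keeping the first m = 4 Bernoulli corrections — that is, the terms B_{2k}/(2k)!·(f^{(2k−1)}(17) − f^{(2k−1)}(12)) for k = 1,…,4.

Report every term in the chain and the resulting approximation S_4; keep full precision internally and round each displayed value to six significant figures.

Integral: ∫_12^17 x^4 dx = 234205.
Endpoint term: (f(12) + f(17))/2 = (20736.0 + 83521.0)/2 = 52128.5.
So far: 286334.
Order-1 term: 1/12 · (19652.0 − 6912.00) = 1061.67.
Running total after k=1: 287395.
Order-2 term: −1/720 · (408.000 − 288.000) = -0.166667.
Running total after k=2: 287395.
Order-3 term: 1/30240 · (0.00000 − 0.00000) = 0.00000.
Running total after k=3: 287395.
Order-4 term: −1/1209600 · (0.00000 − 0.00000) = 0.00000.

S_4 ≈ 287395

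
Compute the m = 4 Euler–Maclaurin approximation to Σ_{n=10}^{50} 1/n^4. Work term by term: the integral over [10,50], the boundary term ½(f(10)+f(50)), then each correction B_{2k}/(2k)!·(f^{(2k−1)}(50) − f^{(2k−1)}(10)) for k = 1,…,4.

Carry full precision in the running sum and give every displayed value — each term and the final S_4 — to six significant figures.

S_4 ≈ 0.000384062

Integral: ∫_10^50 1/x^4 dx = 0.000330667.
Endpoint term: (f(10) + f(50))/2 = (0.000100000 + 1.60000e-07)/2 = 5.00800e-05.
Integral + boundary = 0.000380747.
Order-1 term: 1/12 · (-1.28000e-08 − (-4.00000e-05)) = 3.33227e-06.
Partial sum through k=1: 0.000384079.
Order-2 term: −1/720 · (-1.53600e-10 − (-1.20000e-05)) = -1.66665e-08.
Partial sum through k=2: 0.000384062.
Order-3 term: 1/30240 · (-3.44064e-12 − (-6.72000e-06)) = 2.22222e-10.
Partial sum through k=3: 0.000384062.
Order-4 term: −1/1209600 · (-1.23863e-13 − (-6.04800e-06)) = -5.00000e-12.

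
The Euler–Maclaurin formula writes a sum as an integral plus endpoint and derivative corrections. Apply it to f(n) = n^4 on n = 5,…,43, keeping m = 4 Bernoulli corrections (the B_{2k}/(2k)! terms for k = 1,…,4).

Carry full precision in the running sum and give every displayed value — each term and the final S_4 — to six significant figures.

∫_5^43 x^4 dx evaluates to 2.94011e+07.
Boundary: ½(f(5) + f(43)) = ½(625.000 + 3.41880e+06) = 1.70971e+06.
So far: 3.11108e+07.
Correction k=1: B_{2}/2! · (f^{(1)}(43) − f^{(1)}(5)) = 1/12 · (318028 − 500.000) = 26460.7.
Running total after k=1: 3.11372e+07.
Correction k=2: B_{4}/4! · (f^{(3)}(43) − f^{(3)}(5)) = −1/720 · (1032.00 − 120.000) = -1.26667.
Running total after k=2: 3.11372e+07.
Correction k=3: B_{6}/6! · (f^{(5)}(43) − f^{(5)}(5)) = 1/30240 · (0.00000 − 0.00000) = 0.00000.
Running total after k=3: 3.11372e+07.
Correction k=4: B_{8}/8! · (f^{(7)}(43) − f^{(7)}(5)) = −1/1209600 · (0.00000 − 0.00000) = 0.00000.

S_4 ≈ 3.11372e+07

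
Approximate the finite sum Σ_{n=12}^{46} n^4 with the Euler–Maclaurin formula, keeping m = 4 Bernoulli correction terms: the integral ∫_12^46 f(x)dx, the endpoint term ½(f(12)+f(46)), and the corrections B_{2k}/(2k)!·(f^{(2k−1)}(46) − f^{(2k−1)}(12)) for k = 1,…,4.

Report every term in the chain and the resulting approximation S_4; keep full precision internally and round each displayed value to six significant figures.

∫_12^46 x^4 dx evaluates to 4.11428e+07.
Endpoint term: (f(12) + f(46))/2 = (20736.0 + 4.47746e+06)/2 = 2.24910e+06.
Running total after boundary: 4.33919e+07.
Correction k=1: B_{2}/2! · (f^{(1)}(46) − f^{(1)}(12)) = 1/12 · (389344 − 6912.00) = 31869.3.
Running total after k=1: 4.34238e+07.
Correction k=2: B_{4}/4! · (f^{(3)}(46) − f^{(3)}(12)) = −1/720 · (1104.00 − 288.000) = -1.13333.
Running total after k=2: 4.34238e+07.
Correction k=3: B_{6}/6! · (f^{(5)}(46) − f^{(5)}(12)) = 1/30240 · (0.00000 − 0.00000) = 0.00000.
Running total after k=3: 4.34238e+07.
Correction k=4: B_{8}/8! · (f^{(7)}(46) − f^{(7)}(12)) = −1/1209600 · (0.00000 − 0.00000) = 0.00000.

S_4 ≈ 4.34238e+07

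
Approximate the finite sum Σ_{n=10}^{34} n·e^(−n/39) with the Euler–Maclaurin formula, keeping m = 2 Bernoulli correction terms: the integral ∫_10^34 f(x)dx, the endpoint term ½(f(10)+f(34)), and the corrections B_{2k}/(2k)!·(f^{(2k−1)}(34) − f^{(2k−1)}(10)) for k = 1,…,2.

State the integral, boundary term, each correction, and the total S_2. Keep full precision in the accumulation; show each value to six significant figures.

Integral: ∫_10^34 x·e^(−x/39) dx = 288.162.
Boundary: ½(f(10) + f(34)) = ½(7.73824 + 14.2188) = 10.9785.
Integral + boundary = 299.141.
k=1: B_{2}/(2)! × [f^{(1)}(34) − f^{(1)}(10)] = 1/12 × (0.0536154 − 0.575408) = -0.0434827.
After k=1: 299.097.
k=2: B_{4}/(4)! × [f^{(3)}(34) − f^{(3)}(10)] = −1/720 × (0.000585152 − 0.00139583) = 1.12594e-06.

S_2 ≈ 299.097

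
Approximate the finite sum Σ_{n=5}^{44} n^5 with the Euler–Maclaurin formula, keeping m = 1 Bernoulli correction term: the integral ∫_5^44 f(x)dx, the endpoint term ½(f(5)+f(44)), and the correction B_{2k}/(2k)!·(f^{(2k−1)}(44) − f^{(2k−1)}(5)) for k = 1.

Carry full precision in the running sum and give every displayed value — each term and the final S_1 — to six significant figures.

The integral term ∫_5^44 x^5 dx = 1.20938e+09.
Boundary: ½(f(5) + f(44)) = ½(3125.00 + 1.64916e+08) = 8.24597e+07.
So far: 1.29184e+09.
Order-1 term: 1/12 · (1.87405e+07 − 3125.00) = 1.56145e+06.

S_1 ≈ 1.29340e+09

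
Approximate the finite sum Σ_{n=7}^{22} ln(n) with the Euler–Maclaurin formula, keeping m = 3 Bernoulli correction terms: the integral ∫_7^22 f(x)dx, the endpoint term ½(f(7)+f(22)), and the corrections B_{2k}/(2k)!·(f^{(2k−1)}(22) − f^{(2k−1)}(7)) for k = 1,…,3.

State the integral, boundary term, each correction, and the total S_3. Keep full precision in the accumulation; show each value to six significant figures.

Integral: ∫_7^22 ln(x) dx = 39.3816.
½[f(7) + f(22)] = ½[1.94591 + 3.09104] = 2.51848.
Integral + boundary = 41.9000.
Order-1 term: 1/12 · (0.0454545 − 0.142857) = -0.00811688.
Partial sum through k=1: 41.8919.
Order-2 term: −1/720 · (0.000187829 − 0.00583090) = 7.83760e-06.
Partial sum through k=2: 41.8919.
Order-3 term: 1/30240 · (4.65691e-06 − 0.00142798) = -4.70674e-08.

S_3 ≈ 41.8919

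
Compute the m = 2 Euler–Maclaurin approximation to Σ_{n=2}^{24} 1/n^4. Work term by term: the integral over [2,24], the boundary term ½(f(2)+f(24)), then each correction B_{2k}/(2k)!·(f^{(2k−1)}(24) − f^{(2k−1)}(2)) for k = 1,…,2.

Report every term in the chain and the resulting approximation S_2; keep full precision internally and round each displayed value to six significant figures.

S_2 ≈ 0.0820086

∫_2^24 1/x^4 dx evaluates to 0.0416426.
½[f(2) + f(24)] = ½[0.0625000 + 3.01408e-06] = 0.0312515.
So far: 0.0728941.
k=1: B_{2}/(2)! × [f^{(1)}(24) − f^{(1)}(2)] = 1/12 × (-5.02347e-07 − (-0.125000)) = 0.0104166.
Running total after k=1: 0.0833107.
k=2: B_{4}/(4)! × [f^{(3)}(24) − f^{(3)}(2)] = −1/720 × (-2.61639e-08 − (-0.937500)) = -0.00130208.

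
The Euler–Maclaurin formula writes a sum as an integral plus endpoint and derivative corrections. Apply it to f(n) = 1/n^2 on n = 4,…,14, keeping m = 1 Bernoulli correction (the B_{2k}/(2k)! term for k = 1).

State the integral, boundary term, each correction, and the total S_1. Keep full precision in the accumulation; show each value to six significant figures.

∫_4^14 1/x^2 dx evaluates to 0.178571.
Endpoint term: (f(4) + f(14))/2 = (0.0625000 + 0.00510204)/2 = 0.0338010.
Running total after boundary: 0.212372.
k=1: B_{2}/(2)! × [f^{(1)}(14) − f^{(1)}(4)] = 1/12 × (-0.000728863 − (-0.0312500)) = 0.00254343.

S_1 ≈ 0.214916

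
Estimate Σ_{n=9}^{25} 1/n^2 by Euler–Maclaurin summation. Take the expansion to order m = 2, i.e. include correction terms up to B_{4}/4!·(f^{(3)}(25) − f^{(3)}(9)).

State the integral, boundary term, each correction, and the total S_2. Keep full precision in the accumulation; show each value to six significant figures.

S_2 ≈ 0.0783013

∫_9^25 1/x^2 dx evaluates to 0.0711111.
Endpoint term: (f(9) + f(25))/2 = (0.0123457 + 0.00160000)/2 = 0.00697284.
Integral + boundary = 0.0780840.
k=1: B_{2}/(2)! × [f^{(1)}(25) − f^{(1)}(9)] = 1/12 × (-0.000128000 − (-0.00274348)) = 0.000217957.
After k=1: 0.0783019.
k=2: B_{4}/(4)! × [f^{(3)}(25) − f^{(3)}(9)] = −1/720 × (-2.45760e-06 − (-0.000406442)) = -5.61090e-07.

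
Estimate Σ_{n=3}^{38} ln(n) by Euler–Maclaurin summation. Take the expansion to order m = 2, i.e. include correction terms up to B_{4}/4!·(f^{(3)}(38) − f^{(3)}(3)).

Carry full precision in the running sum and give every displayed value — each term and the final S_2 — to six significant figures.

The integral term ∫_3^38 ln(x) dx = 99.9324.
Boundary: ½(f(3) + f(38)) = ½(1.09861 + 3.63759) = 2.36810.
So far: 102.301.
Order-1 term: 1/12 · (0.0263158 − 0.333333) = -0.0255848.
After k=1: 102.275.
Order-2 term: −1/720 · (3.64485e-05 − 0.0740741) = 0.000102830.

S_2 ≈ 102.275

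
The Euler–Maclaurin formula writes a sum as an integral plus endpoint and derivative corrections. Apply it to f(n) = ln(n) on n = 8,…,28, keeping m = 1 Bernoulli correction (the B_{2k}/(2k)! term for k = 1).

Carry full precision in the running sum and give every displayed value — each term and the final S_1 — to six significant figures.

The integral term ∫_8^28 ln(x) dx = 56.6662.
½[f(8) + f(28)] = ½[2.07944 + 3.33220] = 2.70582.
Integral + boundary = 59.3720.
k=1: B_{2}/(2)! × [f^{(1)}(28) − f^{(1)}(8)] = 1/12 × (0.0357143 − 0.125000) = -0.00744048.

S_1 ≈ 59.3646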